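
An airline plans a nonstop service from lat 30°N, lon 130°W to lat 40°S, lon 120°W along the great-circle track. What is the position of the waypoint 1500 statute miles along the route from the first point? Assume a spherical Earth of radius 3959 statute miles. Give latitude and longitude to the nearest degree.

≈ lat 8°N, lon 127°W

Write both endpoints as unit vectors p₁, p₂ with components (cos φ cos λ, cos φ sin λ, sin φ).
The central angle between the endpoints is δ = arccos(p₁·p₂) ≈ 1.232 rad (70.6°). The total great-circle distance is δ·R ≈ 1.232 × 3959 ≈ 4879 mi, so the target fraction is f = 1500/4879 ≈ 0.307.
Interpolate at f ≈ 0.307 with slerp weights a = sin((1−f)δ)/sin δ ≈ 0.799, b = sin(fδ)/sin δ ≈ 0.392.
p = a·p₁ + b·p₂ ≈ (-0.595, -0.790, 0.147); φ = arcsin(p_z) ≈ 8.48°, λ = atan2(p_y, p_x) ≈ -126.98°.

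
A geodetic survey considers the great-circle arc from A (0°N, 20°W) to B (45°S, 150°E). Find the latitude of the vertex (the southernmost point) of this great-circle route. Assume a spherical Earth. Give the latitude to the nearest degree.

≈ 80°S

The great circle lies in the plane with unit normal n̂ = (p₁ × p₂)/|p₁ × p₂|.
Here n̂_z ≈ +0.171; the vertex latitude is φ_max = arccos|n̂_z| ≈ 80.1°.
Check via Clairaut: cos φ_max = |cos φ₁| · sin C = cos(0.0°)·sin(170.1°) ≈ 0.171, again giving ≈ 80.1°.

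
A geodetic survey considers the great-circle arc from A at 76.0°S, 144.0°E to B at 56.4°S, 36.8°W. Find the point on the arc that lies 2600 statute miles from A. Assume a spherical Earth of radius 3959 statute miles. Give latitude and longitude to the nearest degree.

≈ 66°S, 37°W

Write both endpoints as unit vectors p₁, p₂ with components (cos φ cos λ, cos φ sin λ, sin φ).
The central angle between the endpoints is δ = arccos(p₁·p₂) ≈ 0.831 rad (47.6°). The total great-circle distance is δ·R ≈ 0.831 × 3959 ≈ 3289 mi, so the target fraction is f = 2600/3289 ≈ 0.791.
Interpolate at f ≈ 0.791 with slerp weights a = sin((1−f)δ)/sin δ ≈ 0.234, b = sin(fδ)/sin δ ≈ 0.827.
p = a·p₁ + b·p₂ ≈ (0.320, -0.241, -0.916); φ = arcsin(p_z) ≈ -66.37°, λ = atan2(p_y, p_x) ≈ -36.91°.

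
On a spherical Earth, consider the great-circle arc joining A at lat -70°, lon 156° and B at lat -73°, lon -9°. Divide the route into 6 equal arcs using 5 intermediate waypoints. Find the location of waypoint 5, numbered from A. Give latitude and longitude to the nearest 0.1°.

The haversine formula gives a central angle δ ≈ 0.640 rad (36.7°) between the endpoints.
Interpolate at f = 5/6 with slerp weights a = sin((1−f)δ)/sin δ ≈ 0.178, b = sin(fδ)/sin δ ≈ 0.851.
p = a·p₁ + b·p₂ ≈ (0.190, -0.014, -0.982); φ = arcsin(p_z) ≈ -79.01°, λ = atan2(p_y, p_x) ≈ -4.25°.

≈ lat -79.0°, lon -4.3°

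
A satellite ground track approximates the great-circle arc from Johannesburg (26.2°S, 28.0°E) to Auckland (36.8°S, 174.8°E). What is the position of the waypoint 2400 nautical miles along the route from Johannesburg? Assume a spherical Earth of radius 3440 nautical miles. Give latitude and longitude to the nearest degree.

≈ 58°S, 62°E

Write both endpoints as unit vectors p₁, p₂ with components (cos φ cos λ, cos φ sin λ, sin φ).
The central angle between the endpoints is δ = arccos(p₁·p₂) ≈ 1.914 rad (109.7°). The total great-circle distance is δ·R ≈ 1.914 × 3440 ≈ 6585 nmi, so the target fraction is f = 2400/6585 ≈ 0.364.
Interpolate at f ≈ 0.364 with slerp weights a = sin((1−f)δ)/sin δ ≈ 0.996, b = sin(fδ)/sin δ ≈ 0.682.
p = a·p₁ + b·p₂ ≈ (0.245, 0.469, -0.848); φ = arcsin(p_z) ≈ -58.05°, λ = atan2(p_y, p_x) ≈ 62.42°.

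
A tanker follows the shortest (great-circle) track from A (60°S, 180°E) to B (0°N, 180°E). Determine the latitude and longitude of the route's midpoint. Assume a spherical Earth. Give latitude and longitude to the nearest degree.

≈ (30°S, 180°E)

Convert each endpoint to a unit vector on the sphere (x = cos φ cos λ, y = cos φ sin λ, z = sin φ).
The central angle between the endpoints is δ = arccos(p₁·p₂) ≈ 1.047 rad (60.0°).
Interpolate at f = 1/2 with slerp weights a = sin((1−f)δ)/sin δ ≈ 0.577, b = sin(fδ)/sin δ ≈ 0.577.
p = a·p₁ + b·p₂ ≈ (-0.866, 0.000, -0.500); φ = arcsin(p_z) ≈ -30.00°, λ = atan2(p_y, p_x) ≈ 180.00°.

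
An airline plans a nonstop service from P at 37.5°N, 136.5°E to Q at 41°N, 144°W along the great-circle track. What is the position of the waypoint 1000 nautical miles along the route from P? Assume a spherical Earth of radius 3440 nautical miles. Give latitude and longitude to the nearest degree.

From cos δ = sin φ₁ sin φ₂ + cos φ₁ cos φ₂ cos Δλ, the central angle is δ ≈ 1.037 rad (59.4°). The total great-circle distance is δ·R ≈ 1.037 × 3440 ≈ 3569 nmi, so the target fraction is f = 1000/3569 ≈ 0.280.
Interpolate at f ≈ 0.280 with slerp weights a = sin((1−f)δ)/sin δ ≈ 0.789, b = sin(fδ)/sin δ ≈ 0.333.
p = a·p₁ + b·p₂ ≈ (-0.657, 0.283, 0.699); φ = arcsin(p_z) ≈ 44.31°, λ = atan2(p_y, p_x) ≈ 156.69°.

≈ 44°N, 157°E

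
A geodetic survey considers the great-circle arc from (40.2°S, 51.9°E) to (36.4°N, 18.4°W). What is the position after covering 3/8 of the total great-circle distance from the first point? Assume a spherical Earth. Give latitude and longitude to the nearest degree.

≈ (12°S, 23°E)

From cos δ = sin φ₁ sin φ₂ + cos φ₁ cos φ₂ cos Δλ, the central angle is δ ≈ 1.748 rad (100.1°).
Interpolate at f = 3/8 with slerp weights a = sin((1−f)δ)/sin δ ≈ 0.902, b = sin(fδ)/sin δ ≈ 0.619.
p = a·p₁ + b·p₂ ≈ (0.898, 0.385, -0.215); φ = arcsin(p_z) ≈ -12.39°, λ = atan2(p_y, p_x) ≈ 23.20°.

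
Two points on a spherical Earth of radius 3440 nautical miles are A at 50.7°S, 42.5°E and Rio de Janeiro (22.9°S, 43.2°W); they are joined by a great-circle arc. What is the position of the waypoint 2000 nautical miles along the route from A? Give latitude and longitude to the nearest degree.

≈ 46°S, 8°W

Write both endpoints as unit vectors p₁, p₂ with components (cos φ cos λ, cos φ sin λ, sin φ).
The central angle between the endpoints is δ = arccos(p₁·p₂) ≈ 1.219 rad (69.8°). The total great-circle distance is δ·R ≈ 1.219 × 3440 ≈ 4192 nmi, so the target fraction is f = 2000/4192 ≈ 0.477.
Interpolate at f ≈ 0.477 with slerp weights a = sin((1−f)δ)/sin δ ≈ 0.634, b = sin(fδ)/sin δ ≈ 0.585.
p = a·p₁ + b·p₂ ≈ (0.689, -0.098, -0.718); φ = arcsin(p_z) ≈ -45.91°, λ = atan2(p_y, p_x) ≈ -8.07°.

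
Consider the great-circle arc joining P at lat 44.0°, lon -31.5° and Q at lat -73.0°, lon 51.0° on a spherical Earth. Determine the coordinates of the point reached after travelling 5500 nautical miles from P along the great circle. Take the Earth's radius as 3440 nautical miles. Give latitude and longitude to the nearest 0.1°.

Convert each endpoint to a unit vector on the sphere (x = cos φ cos λ, y = cos φ sin λ, z = sin φ).
The central angle between the endpoints is δ = arccos(p₁·p₂) ≈ 2.261 rad (129.6°). The total great-circle distance is δ·R ≈ 2.261 × 3440 ≈ 7779 nmi, so the target fraction is f = 5500/7779 ≈ 0.707.
Interpolate at f ≈ 0.707 with slerp weights a = sin((1−f)δ)/sin δ ≈ 0.798, b = sin(fδ)/sin δ ≈ 1.297.
p = a·p₁ + b·p₂ ≈ (0.728, -0.005, -0.686); φ = arcsin(p_z) ≈ -43.30°, λ = atan2(p_y, p_x) ≈ -0.41°.

≈ lat -43.3°, lon -0.4°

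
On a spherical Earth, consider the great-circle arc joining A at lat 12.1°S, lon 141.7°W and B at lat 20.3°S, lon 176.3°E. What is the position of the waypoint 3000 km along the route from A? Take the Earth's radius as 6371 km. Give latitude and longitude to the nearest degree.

The haversine formula gives a central angle δ ≈ 0.716 rad (41.0°) between the endpoints. The total great-circle distance is δ·R ≈ 0.716 × 6371 ≈ 4564 km, so the target fraction is f = 3000/4564 ≈ 0.657.
Interpolate at f ≈ 0.657 with slerp weights a = sin((1−f)δ)/sin δ ≈ 0.370, b = sin(fδ)/sin δ ≈ 0.691.
p = a·p₁ + b·p₂ ≈ (-0.931, -0.182, -0.317); φ = arcsin(p_z) ≈ -18.50°, λ = atan2(p_y, p_x) ≈ -168.91°.

≈ lat 18°S, lon 169°W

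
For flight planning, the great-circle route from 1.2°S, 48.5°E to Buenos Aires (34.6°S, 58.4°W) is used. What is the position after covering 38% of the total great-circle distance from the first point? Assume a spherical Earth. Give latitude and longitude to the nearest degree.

≈ 23°S, 15°E

Convert each endpoint to a unit vector on the sphere (x = cos φ cos λ, y = cos φ sin λ, z = sin φ).
The central angle between the endpoints is δ = arccos(p₁·p₂) ≈ 1.800 rad (103.1°).
Interpolate at f = 0.38 with slerp weights a = sin((1−f)δ)/sin δ ≈ 0.923, b = sin(fδ)/sin δ ≈ 0.649.
p = a·p₁ + b·p₂ ≈ (0.891, 0.236, -0.388); φ = arcsin(p_z) ≈ -22.82°, λ = atan2(p_y, p_x) ≈ 14.82°.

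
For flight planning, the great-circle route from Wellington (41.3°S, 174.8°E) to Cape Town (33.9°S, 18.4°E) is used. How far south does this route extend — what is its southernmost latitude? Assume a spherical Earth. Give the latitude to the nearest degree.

≈ 75°S

The great circle lies in the plane with unit normal n̂ = (p₁ × p₂)/|p₁ × p₂|.
Here n̂_z ≈ -0.255; the vertex latitude is φ_max = arccos|n̂_z| ≈ 75.2°.
Check via Clairaut: cos φ_max = |cos φ₁| · sin C = cos(41.3°)·sin(160.2°) ≈ 0.255, again giving ≈ 75.2°.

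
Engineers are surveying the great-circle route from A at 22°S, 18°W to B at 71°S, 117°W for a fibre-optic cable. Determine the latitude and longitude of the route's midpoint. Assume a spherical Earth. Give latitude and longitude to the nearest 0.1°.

≈ 54.7°S, 38.2°W

Write both endpoints as unit vectors p₁, p₂ with components (cos φ cos λ, cos φ sin λ, sin φ).
The central angle between the endpoints is δ = arccos(p₁·p₂) ≈ 1.259 rad (72.1°).
Interpolate at f = 1/2 with slerp weights a = sin((1−f)δ)/sin δ ≈ 0.619, b = sin(fδ)/sin δ ≈ 0.619.
p = a·p₁ + b·p₂ ≈ (0.454, -0.357, -0.817); φ = arcsin(p_z) ≈ -54.74°, λ = atan2(p_y, p_x) ≈ -38.15°.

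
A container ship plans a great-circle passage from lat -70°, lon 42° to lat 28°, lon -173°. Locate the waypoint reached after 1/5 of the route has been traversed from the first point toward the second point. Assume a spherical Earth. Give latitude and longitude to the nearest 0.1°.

Convert each endpoint to a unit vector on the sphere (x = cos φ cos λ, y = cos φ sin λ, z = sin φ).
The central angle between the endpoints is δ = arccos(p₁·p₂) ≈ 2.330 rad (133.5°).
Interpolate at f = 1/5 with slerp weights a = sin((1−f)δ)/sin δ ≈ 1.320, b = sin(fδ)/sin δ ≈ 0.620.
p = a·p₁ + b·p₂ ≈ (-0.208, 0.235, -0.949); φ = arcsin(p_z) ≈ -71.71°, λ = atan2(p_y, p_x) ≈ 131.40°.

≈ lat -71.7°, lon 131.4°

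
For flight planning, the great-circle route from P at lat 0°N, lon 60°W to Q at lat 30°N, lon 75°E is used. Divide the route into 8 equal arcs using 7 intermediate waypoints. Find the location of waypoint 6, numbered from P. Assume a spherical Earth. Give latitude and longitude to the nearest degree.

≈ lat 39°N, lon 37°E

From cos δ = sin φ₁ sin φ₂ + cos φ₁ cos φ₂ cos Δλ, the central angle is δ ≈ 2.230 rad (127.8°).
Interpolate at f = 6/8 with slerp weights a = sin((1−f)δ)/sin δ ≈ 0.669, b = sin(fδ)/sin δ ≈ 1.258.
p = a·p₁ + b·p₂ ≈ (0.617, 0.473, 0.629); φ = arcsin(p_z) ≈ 38.99°, λ = atan2(p_y, p_x) ≈ 37.50°.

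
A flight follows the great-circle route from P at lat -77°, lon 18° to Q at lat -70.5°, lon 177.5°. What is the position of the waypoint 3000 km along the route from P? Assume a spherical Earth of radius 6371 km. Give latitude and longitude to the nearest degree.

The haversine formula gives a central angle δ ≈ 0.558 rad (32.0°) between the endpoints. The total great-circle distance is δ·R ≈ 0.558 × 6371 ≈ 3557 km, so the target fraction is f = 3000/3557 ≈ 0.843.
Interpolate at f ≈ 0.843 with slerp weights a = sin((1−f)δ)/sin δ ≈ 0.165, b = sin(fδ)/sin δ ≈ 0.856.
p = a·p₁ + b·p₂ ≈ (-0.250, 0.024, -0.968); φ = arcsin(p_z) ≈ -75.44°, λ = atan2(p_y, p_x) ≈ 174.54°.

≈ lat -75°, lon 175°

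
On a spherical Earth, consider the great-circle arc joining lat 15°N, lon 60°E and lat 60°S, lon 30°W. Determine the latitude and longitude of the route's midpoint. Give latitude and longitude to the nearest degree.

Write both endpoints as unit vectors p₁, p₂ with components (cos φ cos λ, cos φ sin λ, sin φ).
The central angle between the endpoints is δ = arccos(p₁·p₂) ≈ 1.797 rad (103.0°).
Interpolate at f = 1/2 with slerp weights a = sin((1−f)δ)/sin δ ≈ 0.803, b = sin(fδ)/sin δ ≈ 0.803.
p = a·p₁ + b·p₂ ≈ (0.735, 0.471, -0.487); φ = arcsin(p_z) ≈ -29.17°, λ = atan2(p_y, p_x) ≈ 32.63°.

≈ lat 29°S, lon 33°E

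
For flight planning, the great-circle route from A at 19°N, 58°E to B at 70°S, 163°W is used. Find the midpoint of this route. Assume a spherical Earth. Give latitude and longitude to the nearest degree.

≈ 40°S, 76°E

The haversine formula gives a central angle δ ≈ 2.153 rad (123.4°) between the endpoints.
Interpolate at f = 1/2 with slerp weights a = sin((1−f)δ)/sin δ ≈ 1.054, b = sin(fδ)/sin δ ≈ 1.054.
p = a·p₁ + b·p₂ ≈ (0.183, 0.740, -0.647); φ = arcsin(p_z) ≈ -40.34°, λ = atan2(p_y, p_x) ≈ 76.08°.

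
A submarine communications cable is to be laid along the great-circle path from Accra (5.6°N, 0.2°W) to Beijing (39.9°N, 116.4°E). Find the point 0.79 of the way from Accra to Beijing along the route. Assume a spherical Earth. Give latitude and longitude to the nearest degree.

≈ 45°N, 87°E

Write both endpoints as unit vectors p₁, p₂ with components (cos φ cos λ, cos φ sin λ, sin φ).
The central angle between the endpoints is δ = arccos(p₁·p₂) ≈ 1.854 rad (106.2°).
Interpolate at f = 0.79 with slerp weights a = sin((1−f)δ)/sin δ ≈ 0.395, b = sin(fδ)/sin δ ≈ 1.036.
p = a·p₁ + b·p₂ ≈ (0.040, 0.710, 0.703); φ = arcsin(p_z) ≈ 44.65°, λ = atan2(p_y, p_x) ≈ 86.76°.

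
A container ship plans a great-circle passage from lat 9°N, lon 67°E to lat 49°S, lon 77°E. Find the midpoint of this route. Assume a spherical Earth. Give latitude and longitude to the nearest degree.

≈ lat 20°S, lon 71°E

Write both endpoints as unit vectors p₁, p₂ with components (cos φ cos λ, cos φ sin λ, sin φ).
The central angle between the endpoints is δ = arccos(p₁·p₂) ≈ 1.024 rad (58.7°).
Interpolate at f = 1/2 with slerp weights a = sin((1−f)δ)/sin δ ≈ 0.574, b = sin(fδ)/sin δ ≈ 0.574.
p = a·p₁ + b·p₂ ≈ (0.306, 0.888, -0.343); φ = arcsin(p_z) ≈ -20.07°, λ = atan2(p_y, p_x) ≈ 70.99°.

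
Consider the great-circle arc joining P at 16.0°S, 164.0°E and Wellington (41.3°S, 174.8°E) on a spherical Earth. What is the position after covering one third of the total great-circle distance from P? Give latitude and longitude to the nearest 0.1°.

Convert each endpoint to a unit vector on the sphere (x = cos φ cos λ, y = cos φ sin λ, z = sin φ).
The central angle between the endpoints is δ = arccos(p₁·p₂) ≈ 0.471 rad (27.0°).
Interpolate at f = 1/3 with slerp weights a = sin((1−f)δ)/sin δ ≈ 0.681, b = sin(fδ)/sin δ ≈ 0.345.
p = a·p₁ + b·p₂ ≈ (-0.887, 0.204, -0.415); φ = arcsin(p_z) ≈ -24.52°, λ = atan2(p_y, p_x) ≈ 167.06°.

≈ 24.5°S, 167.1°E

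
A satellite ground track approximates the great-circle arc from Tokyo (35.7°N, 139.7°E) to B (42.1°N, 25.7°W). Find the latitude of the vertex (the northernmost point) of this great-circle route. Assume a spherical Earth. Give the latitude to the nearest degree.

≈ 81°N

The great circle lies in the plane with unit normal n̂ = (p₁ × p₂)/|p₁ × p₂|.
Here n̂_z ≈ -0.155; the vertex latitude is φ_max = arccos|n̂_z| ≈ 81.1°.
Check via Clairaut: cos φ_max = |cos φ₁| · sin C = cos(35.7°)·sin(11.0°) ≈ 0.155, again giving ≈ 81.1°.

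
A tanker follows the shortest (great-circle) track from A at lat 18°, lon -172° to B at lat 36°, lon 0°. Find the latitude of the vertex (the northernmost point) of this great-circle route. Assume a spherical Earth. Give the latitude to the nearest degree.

≈ 82°

The great circle lies in the plane with unit normal n̂ = (p₁ × p₂)/|p₁ × p₂|.
Here n̂_z ≈ +0.131; the vertex latitude is φ_max = arccos|n̂_z| ≈ 82.4°.
Check via Clairaut: cos φ_max = |cos φ₁| · sin C = cos(18.0°)·sin(7.9°) ≈ 0.131, again giving ≈ 82.4°.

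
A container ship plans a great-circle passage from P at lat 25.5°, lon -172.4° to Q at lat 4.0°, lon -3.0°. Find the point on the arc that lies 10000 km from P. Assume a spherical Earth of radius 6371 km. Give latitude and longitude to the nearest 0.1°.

≈ lat 57.6°, lon -33.8°

From cos δ = sin φ₁ sin φ₂ + cos φ₁ cos φ₂ cos Δλ, the central angle is δ ≈ 2.596 rad (148.8°). The total great-circle distance is δ·R ≈ 2.596 × 6371 ≈ 16541 km, so the target fraction is f = 10000/16541 ≈ 0.605.
Interpolate at f ≈ 0.605 with slerp weights a = sin((1−f)δ)/sin δ ≈ 1.650, b = sin(fδ)/sin δ ≈ 1.928.
p = a·p₁ + b·p₂ ≈ (0.445, -0.298, 0.845); φ = arcsin(p_z) ≈ 57.64°, λ = atan2(p_y, p_x) ≈ -33.78°.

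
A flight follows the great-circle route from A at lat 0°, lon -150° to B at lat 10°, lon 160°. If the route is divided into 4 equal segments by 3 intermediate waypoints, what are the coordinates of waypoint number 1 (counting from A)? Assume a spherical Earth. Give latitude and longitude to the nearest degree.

From cos δ = sin φ₁ sin φ₂ + cos φ₁ cos φ₂ cos Δλ, the central angle is δ ≈ 0.885 rad (50.7°).
Interpolate at f = 1/4 with slerp weights a = sin((1−f)δ)/sin δ ≈ 0.796, b = sin(fδ)/sin δ ≈ 0.284.
p = a·p₁ + b·p₂ ≈ (-0.952, -0.303, 0.049); φ = arcsin(p_z) ≈ 2.82°, λ = atan2(p_y, p_x) ≈ -162.37°.

≈ lat 3°, lon -162°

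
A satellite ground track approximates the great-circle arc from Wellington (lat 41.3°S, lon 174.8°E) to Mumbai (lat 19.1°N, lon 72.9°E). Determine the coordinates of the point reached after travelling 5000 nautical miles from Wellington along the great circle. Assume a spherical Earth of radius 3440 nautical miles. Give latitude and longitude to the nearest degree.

From cos δ = sin φ₁ sin φ₂ + cos φ₁ cos φ₂ cos Δλ, the central angle is δ ≈ 1.942 rad (111.2°). The total great-circle distance is δ·R ≈ 1.942 × 3440 ≈ 6679 nmi, so the target fraction is f = 5000/6679 ≈ 0.749.
Interpolate at f ≈ 0.749 with slerp weights a = sin((1−f)δ)/sin δ ≈ 0.503, b = sin(fδ)/sin δ ≈ 1.066.
p = a·p₁ + b·p₂ ≈ (-0.080, 0.997, 0.017); φ = arcsin(p_z) ≈ 0.95°, λ = atan2(p_y, p_x) ≈ 94.61°.

≈ lat 1°N, lon 95°E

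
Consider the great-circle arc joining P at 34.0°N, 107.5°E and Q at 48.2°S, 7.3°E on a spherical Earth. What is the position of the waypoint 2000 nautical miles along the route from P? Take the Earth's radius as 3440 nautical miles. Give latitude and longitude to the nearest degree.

≈ 10°N, 82°E

Write both endpoints as unit vectors p₁, p₂ with components (cos φ cos λ, cos φ sin λ, sin φ).
The central angle between the endpoints is δ = arccos(p₁·p₂) ≈ 2.111 rad (121.0°). The total great-circle distance is δ·R ≈ 2.111 × 3440 ≈ 7263 nmi, so the target fraction is f = 2000/7263 ≈ 0.275.
Interpolate at f ≈ 0.275 with slerp weights a = sin((1−f)δ)/sin δ ≈ 1.165, b = sin(fδ)/sin δ ≈ 0.641.
p = a·p₁ + b·p₂ ≈ (0.133, 0.976, 0.174); φ = arcsin(p_z) ≈ 10.03°, λ = atan2(p_y, p_x) ≈ 82.24°.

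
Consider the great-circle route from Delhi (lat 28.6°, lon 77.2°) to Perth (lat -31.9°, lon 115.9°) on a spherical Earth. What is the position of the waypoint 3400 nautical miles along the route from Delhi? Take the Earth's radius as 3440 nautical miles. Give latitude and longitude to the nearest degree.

≈ lat -20°, lon 107°

Convert each endpoint to a unit vector on the sphere (x = cos φ cos λ, y = cos φ sin λ, z = sin φ).
The central angle between the endpoints is δ = arccos(p₁·p₂) ≈ 1.236 rad (70.8°). The total great-circle distance is δ·R ≈ 1.236 × 3440 ≈ 4251 nmi, so the target fraction is f = 3400/4251 ≈ 0.800.
Interpolate at f ≈ 0.800 with slerp weights a = sin((1−f)δ)/sin δ ≈ 0.259, b = sin(fδ)/sin δ ≈ 0.884.
p = a·p₁ + b·p₂ ≈ (-0.277, 0.897, -0.343); φ = arcsin(p_z) ≈ -20.07°, λ = atan2(p_y, p_x) ≈ 107.18°.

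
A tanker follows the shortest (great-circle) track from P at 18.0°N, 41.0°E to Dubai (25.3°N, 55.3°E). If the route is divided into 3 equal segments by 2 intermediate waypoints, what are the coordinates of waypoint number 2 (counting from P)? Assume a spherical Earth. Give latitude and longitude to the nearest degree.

Convert each endpoint to a unit vector on the sphere (x = cos φ cos λ, y = cos φ sin λ, z = sin φ).
The central angle between the endpoints is δ = arccos(p₁·p₂) ≈ 0.264 rad (15.1°).
Interpolate at f = 2/3 with slerp weights a = sin((1−f)δ)/sin δ ≈ 0.337, b = sin(fδ)/sin δ ≈ 0.671.
p = a·p₁ + b·p₂ ≈ (0.587, 0.709, 0.391); φ = arcsin(p_z) ≈ 23.01°, λ = atan2(p_y, p_x) ≈ 50.37°.

≈ 23°N, 50°E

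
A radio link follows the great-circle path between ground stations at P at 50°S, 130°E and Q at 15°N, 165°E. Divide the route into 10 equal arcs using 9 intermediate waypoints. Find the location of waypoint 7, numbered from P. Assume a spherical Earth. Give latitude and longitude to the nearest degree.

Write both endpoints as unit vectors p₁, p₂ with components (cos φ cos λ, cos φ sin λ, sin φ).
The central angle between the endpoints is δ = arccos(p₁·p₂) ≈ 1.255 rad (71.9°).
Interpolate at f = 7/10 with slerp weights a = sin((1−f)δ)/sin δ ≈ 0.387, b = sin(fδ)/sin δ ≈ 0.810.
p = a·p₁ + b·p₂ ≈ (-0.915, 0.393, -0.087); φ = arcsin(p_z) ≈ -4.98°, λ = atan2(p_y, p_x) ≈ 156.77°.

≈ 5°S, 157°E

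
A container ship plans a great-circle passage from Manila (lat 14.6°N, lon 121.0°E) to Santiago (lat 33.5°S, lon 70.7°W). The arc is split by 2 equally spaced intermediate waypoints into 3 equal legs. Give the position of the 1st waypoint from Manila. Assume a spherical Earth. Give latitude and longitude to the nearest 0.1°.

≈ lat 32.2°S, lon 146.5°E

Write both endpoints as unit vectors p₁, p₂ with components (cos φ cos λ, cos φ sin λ, sin φ).
The central angle between the endpoints is δ = arccos(p₁·p₂) ≈ 2.763 rad (158.3°).
Interpolate at f = 1/3 with slerp weights a = sin((1−f)δ)/sin δ ≈ 2.609, b = sin(fδ)/sin δ ≈ 2.156.
p = a·p₁ + b·p₂ ≈ (-0.706, 0.467, -0.533); φ = arcsin(p_z) ≈ -32.18°, λ = atan2(p_y, p_x) ≈ 146.52°.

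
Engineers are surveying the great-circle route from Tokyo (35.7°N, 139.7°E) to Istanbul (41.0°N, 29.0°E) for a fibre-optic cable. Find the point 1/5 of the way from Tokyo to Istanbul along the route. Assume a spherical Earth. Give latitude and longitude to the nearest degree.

Write both endpoints as unit vectors p₁, p₂ with components (cos φ cos λ, cos φ sin λ, sin φ).
The central angle between the endpoints is δ = arccos(p₁·p₂) ≈ 1.404 rad (80.4°).
Interpolate at f = 1/5 with slerp weights a = sin((1−f)δ)/sin δ ≈ 0.914, b = sin(fδ)/sin δ ≈ 0.281.
p = a·p₁ + b·p₂ ≈ (-0.381, 0.583, 0.718); φ = arcsin(p_z) ≈ 45.87°, λ = atan2(p_y, p_x) ≈ 123.15°.

≈ 46°N, 123°E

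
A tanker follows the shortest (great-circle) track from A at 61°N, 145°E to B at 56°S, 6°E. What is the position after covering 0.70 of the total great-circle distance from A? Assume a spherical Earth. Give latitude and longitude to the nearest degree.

≈ 21°S, 49°E

From cos δ = sin φ₁ sin φ₂ + cos φ₁ cos φ₂ cos Δλ, the central angle is δ ≈ 2.764 rad (158.4°).
Interpolate at f = 0.70 with slerp weights a = sin((1−f)δ)/sin δ ≈ 2.002, b = sin(fδ)/sin δ ≈ 2.537.
p = a·p₁ + b·p₂ ≈ (0.616, 0.705, -0.352); φ = arcsin(p_z) ≈ -20.61°, λ = atan2(p_y, p_x) ≈ 48.87°.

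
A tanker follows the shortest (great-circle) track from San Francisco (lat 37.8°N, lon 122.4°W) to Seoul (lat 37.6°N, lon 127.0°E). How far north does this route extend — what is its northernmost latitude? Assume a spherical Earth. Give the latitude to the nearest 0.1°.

≈ 53.6°N

The great circle lies in the plane with unit normal n̂ = (p₁ × p₂)/|p₁ × p₂|.
Here n̂_z ≈ -0.593; the vertex latitude is φ_max = arccos|n̂_z| ≈ 53.6°.
Check via Clairaut: cos φ_max = |cos φ₁| · sin C = cos(37.8°)·sin(48.6°) ≈ 0.593, again giving ≈ 53.6°.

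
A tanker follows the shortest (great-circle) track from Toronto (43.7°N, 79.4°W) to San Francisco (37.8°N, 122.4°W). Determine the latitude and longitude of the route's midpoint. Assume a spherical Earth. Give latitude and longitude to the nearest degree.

≈ 43°N, 102°W

Convert each endpoint to a unit vector on the sphere (x = cos φ cos λ, y = cos φ sin λ, z = sin φ).
The central angle between the endpoints is δ = arccos(p₁·p₂) ≈ 0.571 rad (32.7°).
Interpolate at f = 1/2 with slerp weights a = sin((1−f)δ)/sin δ ≈ 0.521, b = sin(fδ)/sin δ ≈ 0.521.
p = a·p₁ + b·p₂ ≈ (-0.151, -0.718, 0.679); φ = arcsin(p_z) ≈ 42.80°, λ = atan2(p_y, p_x) ≈ -101.90°.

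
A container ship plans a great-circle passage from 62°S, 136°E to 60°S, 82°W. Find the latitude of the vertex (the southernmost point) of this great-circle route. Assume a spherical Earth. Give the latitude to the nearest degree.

≈ 80°S

The great circle lies in the plane with unit normal n̂ = (p₁ × p₂)/|p₁ × p₂|.
Here n̂_z ≈ +0.177; the vertex latitude is φ_max = arccos|n̂_z| ≈ 79.8°.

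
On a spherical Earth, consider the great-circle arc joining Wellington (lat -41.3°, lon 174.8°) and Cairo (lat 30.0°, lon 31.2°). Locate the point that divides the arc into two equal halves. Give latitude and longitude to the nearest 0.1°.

≈ lat -17.2°, lon 90.8°

The haversine formula gives a central angle δ ≈ 2.594 rad (148.6°) between the endpoints.
Interpolate at f = 1/2 with slerp weights a = sin((1−f)δ)/sin δ ≈ 1.849, b = sin(fδ)/sin δ ≈ 1.849.
p = a·p₁ + b·p₂ ≈ (-0.014, 0.955, -0.296); φ = arcsin(p_z) ≈ -17.20°, λ = atan2(p_y, p_x) ≈ 90.82°.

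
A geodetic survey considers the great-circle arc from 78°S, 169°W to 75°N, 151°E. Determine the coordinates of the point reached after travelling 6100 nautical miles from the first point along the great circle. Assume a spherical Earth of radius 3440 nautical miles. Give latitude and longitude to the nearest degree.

The haversine formula gives a central angle δ ≈ 2.699 rad (154.6°) between the endpoints. The total great-circle distance is δ·R ≈ 2.699 × 3440 ≈ 9284 nmi, so the target fraction is f = 6100/9284 ≈ 0.657.
Interpolate at f ≈ 0.657 with slerp weights a = sin((1−f)δ)/sin δ ≈ 1.865, b = sin(fδ)/sin δ ≈ 2.287.
p = a·p₁ + b·p₂ ≈ (-0.898, 0.213, 0.384); φ = arcsin(p_z) ≈ 22.60°, λ = atan2(p_y, p_x) ≈ 166.66°.

≈ 23°N, 167°E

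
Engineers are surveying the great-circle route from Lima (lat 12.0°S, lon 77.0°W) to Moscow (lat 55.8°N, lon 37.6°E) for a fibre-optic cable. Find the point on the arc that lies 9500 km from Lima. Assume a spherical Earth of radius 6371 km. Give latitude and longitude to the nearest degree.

≈ lat 52°N, lon 11°W

From cos δ = sin φ₁ sin φ₂ + cos φ₁ cos φ₂ cos Δλ, the central angle is δ ≈ 1.983 rad (113.6°). The total great-circle distance is δ·R ≈ 1.983 × 6371 ≈ 12635 km, so the target fraction is f = 9500/12635 ≈ 0.752.
Interpolate at f ≈ 0.752 with slerp weights a = sin((1−f)δ)/sin δ ≈ 0.516, b = sin(fδ)/sin δ ≈ 1.088.
p = a·p₁ + b·p₂ ≈ (0.598, -0.118, 0.793); φ = arcsin(p_z) ≈ 52.44°, λ = atan2(p_y, p_x) ≈ -11.20°.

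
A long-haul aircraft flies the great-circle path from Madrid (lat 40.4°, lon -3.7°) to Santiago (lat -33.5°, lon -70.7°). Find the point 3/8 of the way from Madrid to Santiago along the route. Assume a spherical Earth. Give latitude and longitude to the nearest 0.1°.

Write both endpoints as unit vectors p₁, p₂ with components (cos φ cos λ, cos φ sin λ, sin φ).
The central angle between the endpoints is δ = arccos(p₁·p₂) ≈ 1.681 rad (96.3°).
Interpolate at f = 3/8 with slerp weights a = sin((1−f)δ)/sin δ ≈ 0.873, b = sin(fδ)/sin δ ≈ 0.593.
p = a·p₁ + b·p₂ ≈ (0.827, -0.510, 0.238); φ = arcsin(p_z) ≈ 13.80°, λ = atan2(p_y, p_x) ≈ -31.65°.

≈ lat 13.8°, lon -31.6°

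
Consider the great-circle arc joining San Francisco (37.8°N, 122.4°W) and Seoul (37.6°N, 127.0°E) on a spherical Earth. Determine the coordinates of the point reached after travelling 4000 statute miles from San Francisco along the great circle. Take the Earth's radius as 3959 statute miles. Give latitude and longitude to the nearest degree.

Write both endpoints as unit vectors p₁, p₂ with components (cos φ cos λ, cos φ sin λ, sin φ).
The central angle between the endpoints is δ = arccos(p₁·p₂) ≈ 1.416 rad (81.2°). The total great-circle distance is δ·R ≈ 1.416 × 3959 ≈ 5608 mi, so the target fraction is f = 4000/5608 ≈ 0.713.
Interpolate at f ≈ 0.713 with slerp weights a = sin((1−f)δ)/sin δ ≈ 0.400, b = sin(fδ)/sin δ ≈ 0.857.
p = a·p₁ + b·p₂ ≈ (-0.578, 0.276, 0.768); φ = arcsin(p_z) ≈ 50.18°, λ = atan2(p_y, p_x) ≈ 154.50°.

≈ 50°N, 155°E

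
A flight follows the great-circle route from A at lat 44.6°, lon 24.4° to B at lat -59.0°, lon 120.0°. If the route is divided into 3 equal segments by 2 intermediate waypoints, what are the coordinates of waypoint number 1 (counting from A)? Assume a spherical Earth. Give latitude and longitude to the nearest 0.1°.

≈ lat 8.5°, lon 51.8°

Convert each endpoint to a unit vector on the sphere (x = cos φ cos λ, y = cos φ sin λ, z = sin φ).
The central angle between the endpoints is δ = arccos(p₁·p₂) ≈ 2.262 rad (129.6°).
Interpolate at f = 1/3 with slerp weights a = sin((1−f)δ)/sin δ ≈ 1.296, b = sin(fδ)/sin δ ≈ 0.889.
p = a·p₁ + b·p₂ ≈ (0.611, 0.777, 0.148); φ = arcsin(p_z) ≈ 8.51°, λ = atan2(p_y, p_x) ≈ 51.83°.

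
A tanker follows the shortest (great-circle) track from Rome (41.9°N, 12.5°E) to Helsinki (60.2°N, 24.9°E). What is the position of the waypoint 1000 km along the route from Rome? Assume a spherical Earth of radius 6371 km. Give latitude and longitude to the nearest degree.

The haversine formula gives a central angle δ ≈ 0.346 rad (19.8°) between the endpoints. The total great-circle distance is δ·R ≈ 0.346 × 6371 ≈ 2203 km, so the target fraction is f = 1000/2203 ≈ 0.454.
Interpolate at f ≈ 0.454 with slerp weights a = sin((1−f)δ)/sin δ ≈ 0.554, b = sin(fδ)/sin δ ≈ 0.461.
p = a·p₁ + b·p₂ ≈ (0.610, 0.186, 0.770); φ = arcsin(p_z) ≈ 50.36°, λ = atan2(p_y, p_x) ≈ 16.92°.

≈ (50°N, 17°E)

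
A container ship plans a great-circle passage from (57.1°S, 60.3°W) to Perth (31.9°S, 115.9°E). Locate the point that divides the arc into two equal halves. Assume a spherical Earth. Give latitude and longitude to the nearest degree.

≈ (77°S, 109°E)

Write both endpoints as unit vectors p₁, p₂ with components (cos φ cos λ, cos φ sin λ, sin φ).
The central angle between the endpoints is δ = arccos(p₁·p₂) ≈ 1.587 rad (90.9°).
Interpolate at f = 1/2 with slerp weights a = sin((1−f)δ)/sin δ ≈ 0.713, b = sin(fδ)/sin δ ≈ 0.713.
p = a·p₁ + b·p₂ ≈ (-0.073, 0.208, -0.975); φ = arcsin(p_z) ≈ -77.27°, λ = atan2(p_y, p_x) ≈ 109.21°.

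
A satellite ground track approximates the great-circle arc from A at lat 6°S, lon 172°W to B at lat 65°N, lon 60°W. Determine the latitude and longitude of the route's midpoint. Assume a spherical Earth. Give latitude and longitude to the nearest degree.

Convert each endpoint to a unit vector on the sphere (x = cos φ cos λ, y = cos φ sin λ, z = sin φ).
The central angle between the endpoints is δ = arccos(p₁·p₂) ≈ 1.826 rad (104.6°).
Interpolate at f = 1/2 with slerp weights a = sin((1−f)δ)/sin δ ≈ 0.818, b = sin(fδ)/sin δ ≈ 0.818.
p = a·p₁ + b·p₂ ≈ (-0.633, -0.412, 0.656); φ = arcsin(p_z) ≈ 40.97°, λ = atan2(p_y, p_x) ≈ -146.89°.

≈ lat 41°N, lon 147°W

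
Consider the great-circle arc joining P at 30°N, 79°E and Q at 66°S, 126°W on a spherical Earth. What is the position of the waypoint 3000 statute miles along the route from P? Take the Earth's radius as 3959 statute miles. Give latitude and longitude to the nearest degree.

Convert each endpoint to a unit vector on the sphere (x = cos φ cos λ, y = cos φ sin λ, z = sin φ).
The central angle between the endpoints is δ = arccos(p₁·p₂) ≈ 2.459 rad (140.9°). The total great-circle distance is δ·R ≈ 2.459 × 3959 ≈ 9736 mi, so the target fraction is f = 3000/9736 ≈ 0.308.
Interpolate at f ≈ 0.308 with slerp weights a = sin((1−f)δ)/sin δ ≈ 1.572, b = sin(fδ)/sin δ ≈ 1.090.
p = a·p₁ + b·p₂ ≈ (-0.001, 0.978, -0.210); φ = arcsin(p_z) ≈ -12.09°, λ = atan2(p_y, p_x) ≈ 90.04°.

≈ 12°S, 90°E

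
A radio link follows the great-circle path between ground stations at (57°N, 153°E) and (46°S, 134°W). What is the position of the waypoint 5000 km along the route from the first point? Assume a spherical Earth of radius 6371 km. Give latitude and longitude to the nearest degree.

≈ (20°N, 172°W)

From cos δ = sin φ₁ sin φ₂ + cos φ₁ cos φ₂ cos Δλ, the central angle is δ ≈ 2.086 rad (119.5°). The total great-circle distance is δ·R ≈ 2.086 × 6371 ≈ 13290 km, so the target fraction is f = 5000/13290 ≈ 0.376.
Interpolate at f ≈ 0.376 with slerp weights a = sin((1−f)δ)/sin δ ≈ 1.108, b = sin(fδ)/sin δ ≈ 0.812.
p = a·p₁ + b·p₂ ≈ (-0.929, -0.132, 0.345); φ = arcsin(p_z) ≈ 20.17°, λ = atan2(p_y, p_x) ≈ -171.92°.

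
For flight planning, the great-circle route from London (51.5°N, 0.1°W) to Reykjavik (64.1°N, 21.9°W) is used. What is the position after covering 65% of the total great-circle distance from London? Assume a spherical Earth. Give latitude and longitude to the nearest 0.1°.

The haversine formula gives a central angle δ ≈ 0.296 rad (17.0°) between the endpoints.
Interpolate at f = 0.65 with slerp weights a = sin((1−f)δ)/sin δ ≈ 0.355, b = sin(fδ)/sin δ ≈ 0.656.
p = a·p₁ + b·p₂ ≈ (0.486, -0.107, 0.867); φ = arcsin(p_z) ≈ 60.13°, λ = atan2(p_y, p_x) ≈ -12.43°.

≈ 60.1°N, 12.4°W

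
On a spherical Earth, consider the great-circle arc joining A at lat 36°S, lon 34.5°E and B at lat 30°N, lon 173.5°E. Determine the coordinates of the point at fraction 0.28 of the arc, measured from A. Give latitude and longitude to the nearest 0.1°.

≈ lat 25.3°S, lon 80.6°E

Convert each endpoint to a unit vector on the sphere (x = cos φ cos λ, y = cos φ sin λ, z = sin φ).
The central angle between the endpoints is δ = arccos(p₁·p₂) ≈ 2.537 rad (145.4°).
Interpolate at f = 0.28 with slerp weights a = sin((1−f)δ)/sin δ ≈ 1.702, b = sin(fδ)/sin δ ≈ 1.147.
p = a·p₁ + b·p₂ ≈ (0.148, 0.892, -0.427); φ = arcsin(p_z) ≈ -25.26°, λ = atan2(p_y, p_x) ≈ 80.60°.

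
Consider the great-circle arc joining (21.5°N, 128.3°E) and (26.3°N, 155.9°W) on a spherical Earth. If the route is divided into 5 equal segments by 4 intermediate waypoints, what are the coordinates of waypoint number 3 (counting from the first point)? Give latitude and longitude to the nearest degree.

≈ (30°N, 173°E)

Convert each endpoint to a unit vector on the sphere (x = cos φ cos λ, y = cos φ sin λ, z = sin φ).
The central angle between the endpoints is δ = arccos(p₁·p₂) ≈ 1.195 rad (68.5°).
Interpolate at f = 3/5 with slerp weights a = sin((1−f)δ)/sin δ ≈ 0.495, b = sin(fδ)/sin δ ≈ 0.706.
p = a·p₁ + b·p₂ ≈ (-0.863, 0.102, 0.494); φ = arcsin(p_z) ≈ 29.62°, λ = atan2(p_y, p_x) ≈ 173.23°.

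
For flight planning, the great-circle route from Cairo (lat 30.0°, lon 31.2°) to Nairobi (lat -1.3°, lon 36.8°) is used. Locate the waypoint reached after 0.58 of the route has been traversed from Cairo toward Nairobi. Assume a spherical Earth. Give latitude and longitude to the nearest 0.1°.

≈ lat 11.9°, lon 34.6°

Write both endpoints as unit vectors p₁, p₂ with components (cos φ cos λ, cos φ sin λ, sin φ).
The central angle between the endpoints is δ = arccos(p₁·p₂) ≈ 0.554 rad (31.8°).
Interpolate at f = 0.58 with slerp weights a = sin((1−f)δ)/sin δ ≈ 0.438, b = sin(fδ)/sin δ ≈ 0.600.
p = a·p₁ + b·p₂ ≈ (0.805, 0.556, 0.206); φ = arcsin(p_z) ≈ 11.86°, λ = atan2(p_y, p_x) ≈ 34.63°.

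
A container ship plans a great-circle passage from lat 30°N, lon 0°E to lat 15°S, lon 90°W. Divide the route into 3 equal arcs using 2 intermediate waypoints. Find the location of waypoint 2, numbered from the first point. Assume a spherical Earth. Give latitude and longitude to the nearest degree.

≈ lat 2°N, lon 62°W

Write both endpoints as unit vectors p₁, p₂ with components (cos φ cos λ, cos φ sin λ, sin φ).
The central angle between the endpoints is δ = arccos(p₁·p₂) ≈ 1.701 rad (97.4°).
Interpolate at f = 2/3 with slerp weights a = sin((1−f)δ)/sin δ ≈ 0.542, b = sin(fδ)/sin δ ≈ 0.914.
p = a·p₁ + b·p₂ ≈ (0.469, -0.883, 0.034); φ = arcsin(p_z) ≈ 1.97°, λ = atan2(p_y, p_x) ≈ -62.01°.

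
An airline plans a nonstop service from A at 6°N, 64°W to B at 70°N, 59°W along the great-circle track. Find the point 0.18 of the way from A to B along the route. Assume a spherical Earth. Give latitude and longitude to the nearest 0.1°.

Convert each endpoint to a unit vector on the sphere (x = cos φ cos λ, y = cos φ sin λ, z = sin φ).
The central angle between the endpoints is δ = arccos(p₁·p₂) ≈ 1.118 rad (64.1°).
Interpolate at f = 0.18 with slerp weights a = sin((1−f)δ)/sin δ ≈ 0.883, b = sin(fδ)/sin δ ≈ 0.222.
p = a·p₁ + b·p₂ ≈ (0.424, -0.854, 0.301); φ = arcsin(p_z) ≈ 17.53°, λ = atan2(p_y, p_x) ≈ -63.60°.

≈ 17.5°N, 63.6°W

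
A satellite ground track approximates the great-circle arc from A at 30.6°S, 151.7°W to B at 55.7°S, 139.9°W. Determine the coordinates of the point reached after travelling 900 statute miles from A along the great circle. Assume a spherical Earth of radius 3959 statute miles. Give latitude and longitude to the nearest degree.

Write both endpoints as unit vectors p₁, p₂ with components (cos φ cos λ, cos φ sin λ, sin φ).
The central angle between the endpoints is δ = arccos(p₁·p₂) ≈ 0.462 rad (26.5°). The total great-circle distance is δ·R ≈ 0.462 × 3959 ≈ 1828 mi, so the target fraction is f = 900/1828 ≈ 0.492.
Interpolate at f ≈ 0.492 with slerp weights a = sin((1−f)δ)/sin δ ≈ 0.521, b = sin(fδ)/sin δ ≈ 0.506.
p = a·p₁ + b·p₂ ≈ (-0.613, -0.396, -0.683); φ = arcsin(p_z) ≈ -43.10°, λ = atan2(p_y, p_x) ≈ -147.12°.

≈ 43°S, 147°W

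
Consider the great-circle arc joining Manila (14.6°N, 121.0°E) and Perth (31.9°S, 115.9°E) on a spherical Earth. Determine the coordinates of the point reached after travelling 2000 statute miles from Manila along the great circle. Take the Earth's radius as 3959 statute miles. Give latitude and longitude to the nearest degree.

≈ 14°S, 118°E

Write both endpoints as unit vectors p₁, p₂ with components (cos φ cos λ, cos φ sin λ, sin φ).
The central angle between the endpoints is δ = arccos(p₁·p₂) ≈ 0.816 rad (46.8°). The total great-circle distance is δ·R ≈ 0.816 × 3959 ≈ 3231 mi, so the target fraction is f = 2000/3231 ≈ 0.619.
Interpolate at f ≈ 0.619 with slerp weights a = sin((1−f)δ)/sin δ ≈ 0.420, b = sin(fδ)/sin δ ≈ 0.664.
p = a·p₁ + b·p₂ ≈ (-0.456, 0.856, -0.245); φ = arcsin(p_z) ≈ -14.20°, λ = atan2(p_y, p_x) ≈ 118.04°.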